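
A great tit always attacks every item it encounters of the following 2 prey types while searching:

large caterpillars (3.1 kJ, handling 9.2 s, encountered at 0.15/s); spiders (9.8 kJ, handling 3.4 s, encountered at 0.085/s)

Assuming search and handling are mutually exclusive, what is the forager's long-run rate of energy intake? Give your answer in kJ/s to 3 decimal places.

R = Σλ_iE_i / (1 + Σλ_ih_i)
Numerator: 0.15×3.1 + 0.085×9.8 = 1.298
Denominator: 1 + 0.15×9.2 + 0.085×3.4 = 2.669
R = 1.298/2.669 = 0.4863 kJ/s

0.486 kJ/s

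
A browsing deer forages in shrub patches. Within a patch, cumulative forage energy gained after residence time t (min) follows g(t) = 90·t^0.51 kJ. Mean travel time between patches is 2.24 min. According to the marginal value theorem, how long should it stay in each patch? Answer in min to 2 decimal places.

2.33 min

Maximise g(t)/(T+t): set derivative to zero → g'(t)(T+t) = g(t).
g'(t) = 0.51·90·t^-0.49. Setting 0.51·90·t^-0.49 = 90·t^0.51/(2.24+t) gives 0.51(2.24+t) = t, so 0.49·t = 0.51×2.24.
t* = 0.51×2.24/0.49 = 2.331 min.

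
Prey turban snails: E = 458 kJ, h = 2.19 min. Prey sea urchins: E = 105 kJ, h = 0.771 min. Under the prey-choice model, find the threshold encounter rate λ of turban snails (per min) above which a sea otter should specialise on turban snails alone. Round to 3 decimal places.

Drop sea urchins once their profitability E₂/h₂ falls below the rate achievable on turban snails alone: E₂/h₂ = λE₁/(1 + λh₁).
Solve for λ: λE₁h₂ = E₂(1 + λh₁) → λ(E₁h₂ − E₂h₁) = E₂ → λ = E₂/(E₁h₂ − E₂h₁).
λ = 105/(458×0.771 − 105×2.19) = 105/123.2 = 0.8525 per min.

0.852 per min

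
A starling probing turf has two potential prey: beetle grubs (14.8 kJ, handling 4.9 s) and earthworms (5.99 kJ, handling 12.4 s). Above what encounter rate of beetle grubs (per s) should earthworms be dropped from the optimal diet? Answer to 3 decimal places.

The zero-one rule: include earthworms iff E₂/h₂ > λE₁/(1+λh₁). Equality gives the switch point.
λE₁h₂ = E₂ + λE₂h₁ ⇒ λ = E₂/(E₁h₂ − E₂h₁) = 5.99/(183.5 − 29.35) = 0.03885 per s.

0.039 per s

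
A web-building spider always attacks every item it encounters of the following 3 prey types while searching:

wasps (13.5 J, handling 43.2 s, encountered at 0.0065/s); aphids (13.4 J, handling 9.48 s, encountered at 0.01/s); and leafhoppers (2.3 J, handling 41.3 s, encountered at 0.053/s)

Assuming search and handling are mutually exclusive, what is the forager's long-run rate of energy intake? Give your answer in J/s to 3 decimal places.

0.096 J/s

R = (0.0065×13.5 + 0.01×13.4 + 0.053×2.3) / (1 + 0.0065×43.2 + 0.01×9.48 + 0.053×41.3) = 0.3437/3.564 = 0.09641 J/s.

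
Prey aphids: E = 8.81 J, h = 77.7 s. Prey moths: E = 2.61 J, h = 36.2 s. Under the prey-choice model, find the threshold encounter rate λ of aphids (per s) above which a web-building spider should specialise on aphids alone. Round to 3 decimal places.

The zero-one rule: include moths iff E₂/h₂ > λE₁/(1+λh₁). Equality gives the switch point.
λE₁h₂ = E₂ + λE₂h₁ ⇒ λ = E₂/(E₁h₂ − E₂h₁) = 2.61/(318.9 − 202.8) = 0.02248 per s.

0.022 per s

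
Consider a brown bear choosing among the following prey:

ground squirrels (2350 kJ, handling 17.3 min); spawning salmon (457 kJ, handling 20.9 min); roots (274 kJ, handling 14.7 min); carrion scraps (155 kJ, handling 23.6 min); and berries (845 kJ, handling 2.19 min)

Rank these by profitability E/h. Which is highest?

In descending order of E/h:
berries: 845/2.19 = 386 kJ/min
ground squirrels: 2350/17.3 = 136 kJ/min
spawning salmon: 457/20.9 = 21.9 kJ/min
roots: 274/14.7 = 18.6 kJ/min
carrion scraps: 155/23.6 = 6.57 kJ/min

berries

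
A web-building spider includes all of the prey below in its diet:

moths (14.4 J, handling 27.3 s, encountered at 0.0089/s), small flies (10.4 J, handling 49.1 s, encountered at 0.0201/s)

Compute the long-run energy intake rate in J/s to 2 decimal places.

0.15 J/s

Energy encountered per unit search time: 0.0089×14.4 + 0.0201×10.4 = 0.3372 J/s.
Handling time per unit search time: 0.0089×27.3 + 0.0201×49.1 = 1.23.
Rate = 0.3372/(1 + 1.23) = 0.1512 J/s.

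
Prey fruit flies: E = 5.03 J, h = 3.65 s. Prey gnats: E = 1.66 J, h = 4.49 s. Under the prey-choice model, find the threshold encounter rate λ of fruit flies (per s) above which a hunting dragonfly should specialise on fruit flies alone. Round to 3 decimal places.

Drop gnats once their profitability E₂/h₂ falls below the rate achievable on fruit flies alone: E₂/h₂ = λE₁/(1 + λh₁).
Solve for λ: λE₁h₂ = E₂(1 + λh₁) → λ(E₁h₂ − E₂h₁) = E₂ → λ = E₂/(E₁h₂ − E₂h₁).
λ = 1.66/(5.03×4.49 − 1.66×3.65) = 1.66/16.53 = 0.1004 per s.

0.100 per s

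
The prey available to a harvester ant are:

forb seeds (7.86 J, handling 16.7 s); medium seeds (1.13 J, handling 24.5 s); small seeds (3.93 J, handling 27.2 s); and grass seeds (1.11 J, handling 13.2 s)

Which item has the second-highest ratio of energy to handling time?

Profitability E/h (J/s): forb seeds = 7.86/16.7 = 0.471, medium seeds = 1.13/24.5 = 0.0461, small seeds = 3.93/27.2 = 0.144, grass seeds = 1.11/13.2 = 0.0841.
Ranked: forb seeds > small seeds > grass seeds > medium seeds.

small seeds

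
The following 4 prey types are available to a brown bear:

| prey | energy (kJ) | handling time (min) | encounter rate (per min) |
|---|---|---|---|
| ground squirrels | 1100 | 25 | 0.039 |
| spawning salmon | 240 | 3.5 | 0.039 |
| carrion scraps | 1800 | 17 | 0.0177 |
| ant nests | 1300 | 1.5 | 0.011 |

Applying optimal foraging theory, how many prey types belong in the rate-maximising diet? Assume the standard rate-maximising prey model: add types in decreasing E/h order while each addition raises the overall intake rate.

Profitabilities (E/h, kJ/min): ant nests 867, carrion scraps 106, spawning salmon 68.6, ground squirrels 44. Add prey in this order while the next type's profitability exceeds the intake rate on those already taken.
Rate on top 1: 14.07. carrion scraps: 106 > 14.07 → include.
Rate on top 2: 35.04. spawning salmon: 68.6 > 35.04 → include.
Rate on top 3: 38.19. ground squirrels: 44 > 38.19 → include.
Optimal diet: ant nests, carrion scraps, spawning salmon, ground squirrels — 4 of 4 types.

4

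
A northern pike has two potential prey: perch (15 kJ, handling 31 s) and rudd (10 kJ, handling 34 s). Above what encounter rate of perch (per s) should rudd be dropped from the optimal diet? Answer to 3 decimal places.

0.050 per s

The zero-one rule: include rudd iff E₂/h₂ > λE₁/(1+λh₁). Equality gives the switch point.
λE₁h₂ = E₂ + λE₂h₁ ⇒ λ = E₂/(E₁h₂ − E₂h₁) = 10/(510 − 310) = 0.05 per s.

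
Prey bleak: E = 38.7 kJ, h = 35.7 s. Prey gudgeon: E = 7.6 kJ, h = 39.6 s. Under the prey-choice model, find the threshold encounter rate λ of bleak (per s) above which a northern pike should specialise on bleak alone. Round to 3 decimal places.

0.006 per s

The zero-one rule: include gudgeon iff E₂/h₂ > λE₁/(1+λh₁). Equality gives the switch point.
λE₁h₂ = E₂ + λE₂h₁ ⇒ λ = E₂/(E₁h₂ − E₂h₁) = 7.6/(1533 − 271.3) = 0.006026 per s.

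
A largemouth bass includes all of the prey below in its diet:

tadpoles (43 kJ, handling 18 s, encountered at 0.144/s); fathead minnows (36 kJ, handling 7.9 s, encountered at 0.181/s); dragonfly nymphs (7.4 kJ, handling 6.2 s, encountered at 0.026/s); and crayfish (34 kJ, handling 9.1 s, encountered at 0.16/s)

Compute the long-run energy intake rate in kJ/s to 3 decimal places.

Energy encountered per unit search time: 0.144×43 + 0.181×36 + 0.026×7.4 + 0.16×34 = 18.34 kJ/s.
Handling time per unit search time: 0.144×18 + 0.181×7.9 + 0.026×6.2 + 0.16×9.1 = 5.639.
Rate = 18.34/(1 + 5.639) = 2.762 kJ/s.

2.762 kJ/s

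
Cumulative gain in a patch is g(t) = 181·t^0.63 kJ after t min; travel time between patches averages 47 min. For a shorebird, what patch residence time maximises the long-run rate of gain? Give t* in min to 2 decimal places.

By the marginal value theorem, leave when the instantaneous gain rate g'(t) equals the habitat-wide average g(t)/(T + t).
g'(t) = 0.63·181·t^-0.37. Setting 0.63·181·t^-0.37 = 181·t^0.63/(47+t) gives 0.63(47+t) = t, so 0.37·t = 0.63×47.
t* = 0.63×47/0.37 = 80.03 min.

80.03 min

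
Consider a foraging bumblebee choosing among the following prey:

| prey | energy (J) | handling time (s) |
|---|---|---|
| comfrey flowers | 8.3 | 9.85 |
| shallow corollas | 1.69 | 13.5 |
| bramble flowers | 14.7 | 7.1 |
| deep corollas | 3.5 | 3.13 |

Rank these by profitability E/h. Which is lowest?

shallow corollas

Profitability E/h (J/s): comfrey flowers = 8.3/9.85 = 0.843, shallow corollas = 1.69/13.5 = 0.125, bramble flowers = 14.7/7.1 = 2.07, deep corollas = 3.5/3.13 = 1.12.
Ranked: bramble flowers > deep corollas > comfrey flowers > shallow corollas.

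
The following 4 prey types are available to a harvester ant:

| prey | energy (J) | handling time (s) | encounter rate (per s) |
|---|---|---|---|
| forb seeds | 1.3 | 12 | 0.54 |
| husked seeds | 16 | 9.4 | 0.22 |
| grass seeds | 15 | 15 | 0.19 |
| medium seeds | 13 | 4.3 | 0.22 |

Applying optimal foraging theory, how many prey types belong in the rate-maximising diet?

2

E/h in descending order: medium seeds 3.02, husked seeds 1.7, grass seeds 1, forb seeds 0.108 J/s. The optimal diet is the largest prefix of this list for which every included type satisfies E_i/h_i > R on the types above it.
Rate on top 1: 1.47. husked seeds: 1.7 > 1.47 → include.
Rate on top 2: 1.589. grass seeds: 1 < 1.589 → exclude; stop.
Optimal diet: medium seeds, husked seeds — 2 of 4 types.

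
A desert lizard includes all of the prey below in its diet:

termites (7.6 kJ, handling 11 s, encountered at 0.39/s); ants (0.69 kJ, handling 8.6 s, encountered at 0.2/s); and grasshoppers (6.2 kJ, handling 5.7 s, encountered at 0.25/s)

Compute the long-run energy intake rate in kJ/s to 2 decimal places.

R = Σλ_iE_i / (1 + Σλ_ih_i)
Numerator: 0.39×7.6 + 0.2×0.69 + 0.25×6.2 = 4.652
Denominator: 1 + 0.39×11 + 0.2×8.6 + 0.25×5.7 = 8.435
R = 4.652/8.435 = 0.5515 kJ/s

0.55 kJ/s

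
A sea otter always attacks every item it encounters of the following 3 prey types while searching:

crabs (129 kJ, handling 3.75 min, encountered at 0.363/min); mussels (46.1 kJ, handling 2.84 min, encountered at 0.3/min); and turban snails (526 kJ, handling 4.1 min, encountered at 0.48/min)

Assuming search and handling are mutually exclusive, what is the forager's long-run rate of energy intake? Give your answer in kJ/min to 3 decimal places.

Energy encountered per unit search time: 0.363×129 + 0.3×46.1 + 0.48×526 = 313.1 kJ/min.
Handling time per unit search time: 0.363×3.75 + 0.3×2.84 + 0.48×4.1 = 4.181.
Rate = 313.1/(1 + 4.181) = 60.44 kJ/min.

60.437 kJ/min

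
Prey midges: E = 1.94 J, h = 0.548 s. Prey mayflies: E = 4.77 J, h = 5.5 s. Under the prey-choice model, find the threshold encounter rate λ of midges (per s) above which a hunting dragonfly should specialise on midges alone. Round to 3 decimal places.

0.592 per s

Drop mayflies once their profitability E₂/h₂ falls below the rate achievable on midges alone: E₂/h₂ = λE₁/(1 + λh₁).
Solve for λ: λE₁h₂ = E₂(1 + λh₁) → λ(E₁h₂ − E₂h₁) = E₂ → λ = E₂/(E₁h₂ − E₂h₁).
λ = 4.77/(1.94×5.5 − 4.77×0.548) = 4.77/8.056 = 0.5921 per s.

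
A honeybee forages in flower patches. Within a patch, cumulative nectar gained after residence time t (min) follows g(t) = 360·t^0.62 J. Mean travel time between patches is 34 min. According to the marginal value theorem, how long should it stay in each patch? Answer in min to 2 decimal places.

55.47 min

By the marginal value theorem, leave when the instantaneous gain rate g'(t) equals the habitat-wide average g(t)/(T + t).
g'(t) = 0.62·360·t^-0.38. Setting 0.62·360·t^-0.38 = 360·t^0.62/(34+t) gives 0.62(34+t) = t, so 0.38·t = 0.62×34.
t* = 0.62×34/0.38 = 55.47 min.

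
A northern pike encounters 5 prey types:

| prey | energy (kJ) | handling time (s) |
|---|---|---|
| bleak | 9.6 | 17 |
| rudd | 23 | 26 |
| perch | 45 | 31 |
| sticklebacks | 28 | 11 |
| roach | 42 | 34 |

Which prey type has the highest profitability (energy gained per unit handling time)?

Profitability E/h (kJ/s): bleak = 9.6/17 = 0.565, rudd = 23/26 = 0.885, perch = 45/31 = 1.45, sticklebacks = 28/11 = 2.55, roach = 42/34 = 1.24.
Ranked: sticklebacks > perch > roach > rudd > bleak.

sticklebacks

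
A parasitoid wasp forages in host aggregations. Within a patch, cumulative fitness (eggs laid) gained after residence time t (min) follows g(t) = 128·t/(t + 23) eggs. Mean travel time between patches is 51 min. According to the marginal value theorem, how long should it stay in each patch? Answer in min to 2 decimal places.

Optimal t* satisfies g'(t*) = g(t*)/(T + t*).
g'(t) = 128·23/(t + 23)². Setting 128·23/(t+23)² = 128t/[(t+23)(51+t)] gives 23(51+t) = t(t+23), so t² = 23×51 = 1173.
t* = √1173 = 34.25 min.

34.25 min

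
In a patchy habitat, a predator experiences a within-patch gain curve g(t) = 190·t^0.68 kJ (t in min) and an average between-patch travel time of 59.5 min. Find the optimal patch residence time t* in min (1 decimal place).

Optimal t* satisfies g'(t*) = g(t*)/(T + t*).
g'(t) = 0.68·190·t^-0.32. Setting 0.68·190·t^-0.32 = 190·t^0.68/(59.5+t) gives 0.68(59.5+t) = t, so 0.32·t = 0.68×59.5.
t* = 0.68×59.5/0.32 = 126.4 min.

126.4 min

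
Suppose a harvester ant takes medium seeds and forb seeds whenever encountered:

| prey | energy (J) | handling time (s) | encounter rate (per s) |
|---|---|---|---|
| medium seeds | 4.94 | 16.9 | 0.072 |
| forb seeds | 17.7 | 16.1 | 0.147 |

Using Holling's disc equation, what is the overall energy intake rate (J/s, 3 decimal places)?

0.645 J/s

R = (0.072×4.94 + 0.147×17.7) / (1 + 0.072×16.9 + 0.147×16.1) = 2.958/4.583 = 0.6453 J/s.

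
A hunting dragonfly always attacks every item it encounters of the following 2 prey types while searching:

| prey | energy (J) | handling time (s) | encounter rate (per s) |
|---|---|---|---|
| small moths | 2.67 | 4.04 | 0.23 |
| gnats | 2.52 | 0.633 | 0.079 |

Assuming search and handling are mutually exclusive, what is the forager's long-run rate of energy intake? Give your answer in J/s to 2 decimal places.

0.41 J/s

Energy encountered per unit search time: 0.23×2.67 + 0.079×2.52 = 0.8132 J/s.
Handling time per unit search time: 0.23×4.04 + 0.079×0.633 = 0.9792.
Rate = 0.8132/(1 + 0.9792) = 0.4109 J/s.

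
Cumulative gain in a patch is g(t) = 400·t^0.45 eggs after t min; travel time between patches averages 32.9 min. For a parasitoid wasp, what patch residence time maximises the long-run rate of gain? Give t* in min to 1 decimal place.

Maximise g(t)/(T+t): set derivative to zero → g'(t)(T+t) = g(t).
g'(t) = 0.45·400·t^-0.55. Setting 0.45·400·t^-0.55 = 400·t^0.45/(32.9+t) gives 0.45(32.9+t) = t, so 0.55·t = 0.45×32.9.
t* = 0.45×32.9/0.55 = 26.92 min.

26.9 min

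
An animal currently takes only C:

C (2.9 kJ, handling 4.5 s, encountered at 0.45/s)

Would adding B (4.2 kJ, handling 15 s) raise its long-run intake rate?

Intake rate on the current diet: R = (0.45×2.9) / (1 + 0.45×4.5) = 1.305/3.025 = 0.4314 kJ/s.
Profitability of B: 4.2/15 = 0.28 kJ/s.
Since 0.28 < R, time spent handling B is better spent searching.

No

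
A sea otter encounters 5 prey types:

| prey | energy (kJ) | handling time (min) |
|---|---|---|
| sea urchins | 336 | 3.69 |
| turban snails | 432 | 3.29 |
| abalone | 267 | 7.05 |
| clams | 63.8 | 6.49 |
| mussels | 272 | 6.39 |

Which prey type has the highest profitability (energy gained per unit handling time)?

Profitability E/h (kJ/min): sea urchins = 336/3.69 = 91.1, turban snails = 432/3.29 = 131, abalone = 267/7.05 = 37.9, clams = 63.8/6.49 = 9.83, mussels = 272/6.39 = 42.6.
Ranked: turban snails > sea urchins > mussels > abalone > clams.

turban snails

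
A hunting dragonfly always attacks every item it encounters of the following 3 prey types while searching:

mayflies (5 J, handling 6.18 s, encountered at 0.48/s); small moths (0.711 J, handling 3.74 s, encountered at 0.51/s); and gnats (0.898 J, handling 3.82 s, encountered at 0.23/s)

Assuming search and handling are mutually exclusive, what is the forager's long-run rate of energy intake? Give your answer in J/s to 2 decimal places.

0.44 J/s

R = (0.48×5 + 0.51×0.711 + 0.23×0.898) / (1 + 0.48×6.18 + 0.51×3.74 + 0.23×3.82) = 2.969/6.752 = 0.4397 J/s.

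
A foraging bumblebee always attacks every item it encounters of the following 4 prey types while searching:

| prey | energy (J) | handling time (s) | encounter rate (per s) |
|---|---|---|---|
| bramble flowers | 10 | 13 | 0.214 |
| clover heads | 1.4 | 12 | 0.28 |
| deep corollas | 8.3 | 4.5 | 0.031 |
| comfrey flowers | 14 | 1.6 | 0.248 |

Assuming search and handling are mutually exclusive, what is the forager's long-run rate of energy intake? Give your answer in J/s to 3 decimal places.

Energy encountered per unit search time: 0.214×10 + 0.28×1.4 + 0.031×8.3 + 0.248×14 = 6.261 J/s.
Handling time per unit search time: 0.214×13 + 0.28×12 + 0.031×4.5 + 0.248×1.6 = 6.678.
Rate = 6.261/(1 + 6.678) = 0.8155 J/s.

0.815 J/s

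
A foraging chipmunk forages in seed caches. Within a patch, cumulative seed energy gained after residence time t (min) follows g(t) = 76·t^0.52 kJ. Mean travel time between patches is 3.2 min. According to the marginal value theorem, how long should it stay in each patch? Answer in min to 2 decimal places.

3.47 min

Maximise g(t)/(T+t): set derivative to zero → g'(t)(T+t) = g(t).
g'(t) = 0.52·76·t^-0.48. Setting 0.52·76·t^-0.48 = 76·t^0.52/(3.2+t) gives 0.52(3.2+t) = t, so 0.48·t = 0.52×3.2.
t* = 0.52×3.2/0.48 = 3.467 min.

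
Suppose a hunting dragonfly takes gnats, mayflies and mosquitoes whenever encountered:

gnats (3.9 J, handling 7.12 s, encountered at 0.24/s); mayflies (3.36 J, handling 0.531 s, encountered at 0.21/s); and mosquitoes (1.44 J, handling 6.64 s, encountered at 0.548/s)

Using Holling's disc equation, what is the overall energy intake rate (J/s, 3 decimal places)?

R = (0.24×3.9 + 0.21×3.36 + 0.548×1.44) / (1 + 0.24×7.12 + 0.21×0.531 + 0.548×6.64) = 2.431/6.459 = 0.3763 J/s.

0.376 J/s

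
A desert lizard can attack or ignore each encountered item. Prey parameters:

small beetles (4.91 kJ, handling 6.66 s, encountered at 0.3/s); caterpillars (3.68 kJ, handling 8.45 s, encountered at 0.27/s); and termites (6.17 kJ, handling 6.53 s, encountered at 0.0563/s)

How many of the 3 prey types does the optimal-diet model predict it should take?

Rank by E/h (kJ/s): termites 0.945, small beetles 0.737, caterpillars 0.436. Include each in turn until the next type's E/h falls below the running intake rate.
Rate on top 1: 0.254. small beetles: 0.737 > 0.254 → include.
Rate on top 2: 0.5409. caterpillars: 0.436 < 0.5409 → exclude; stop.
Optimal diet: termites, small beetles — 2 of 3 types.

2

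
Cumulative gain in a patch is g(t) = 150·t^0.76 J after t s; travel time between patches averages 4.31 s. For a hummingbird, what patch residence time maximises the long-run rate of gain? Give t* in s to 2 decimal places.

By the marginal value theorem, leave when the instantaneous gain rate g'(t) equals the habitat-wide average g(t)/(T + t).
g'(t) = 0.76·150·t^-0.24. Setting 0.76·150·t^-0.24 = 150·t^0.76/(4.31+t) gives 0.76(4.31+t) = t, so 0.24·t = 0.76×4.31.
t* = 0.76×4.31/0.24 = 13.65 s.

13.65 s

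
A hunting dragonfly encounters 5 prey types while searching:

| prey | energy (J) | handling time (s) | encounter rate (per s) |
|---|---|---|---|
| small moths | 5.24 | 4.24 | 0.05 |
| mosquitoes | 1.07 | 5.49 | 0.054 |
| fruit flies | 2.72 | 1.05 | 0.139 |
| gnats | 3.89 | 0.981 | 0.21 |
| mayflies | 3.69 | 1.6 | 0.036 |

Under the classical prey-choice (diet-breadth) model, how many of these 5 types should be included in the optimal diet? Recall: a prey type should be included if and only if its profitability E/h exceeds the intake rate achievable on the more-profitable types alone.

4

Rank by E/h (J/s): gnats 3.97, fruit flies 2.59, mayflies 2.31, small moths 1.24, mosquitoes 0.195. Include each in turn until the next type's E/h falls below the running intake rate.
Rate on top 1: 0.6774. fruit flies: 2.59 > 0.6774 → include.
Rate on top 2: 0.8839. mayflies: 2.31 > 0.8839 → include.
Rate on top 3: 0.942. small moths: 1.24 > 0.942 → include.
Rate on top 4: 0.9804. mosquitoes: 0.195 < 0.9804 → exclude; stop.
Optimal diet: gnats, fruit flies, mayflies, small moths — 4 of 5 types.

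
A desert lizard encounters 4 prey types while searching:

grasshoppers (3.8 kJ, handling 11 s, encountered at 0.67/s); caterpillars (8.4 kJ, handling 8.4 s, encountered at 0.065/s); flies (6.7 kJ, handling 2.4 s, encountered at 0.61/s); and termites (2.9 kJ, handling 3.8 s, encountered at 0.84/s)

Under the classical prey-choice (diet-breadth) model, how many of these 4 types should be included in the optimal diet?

1

Profitabilities (E/h, kJ/s): flies 2.79, caterpillars 1, termites 0.763, grasshoppers 0.345. Add prey in this order while the next type's profitability exceeds the intake rate on those already taken.
Rate on top 1: 1.659. caterpillars: 1 < 1.659 → exclude; stop.
Optimal diet: flies — 1 of 4 types.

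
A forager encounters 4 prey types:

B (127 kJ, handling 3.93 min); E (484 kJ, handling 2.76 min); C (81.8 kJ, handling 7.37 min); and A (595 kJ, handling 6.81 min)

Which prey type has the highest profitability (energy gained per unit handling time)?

E

Profitability E/h (kJ/min): B = 127/3.93 = 32.3, E = 484/2.76 = 175, C = 81.8/7.37 = 11.1, A = 595/6.81 = 87.4.
Ranked: E > A > B > C.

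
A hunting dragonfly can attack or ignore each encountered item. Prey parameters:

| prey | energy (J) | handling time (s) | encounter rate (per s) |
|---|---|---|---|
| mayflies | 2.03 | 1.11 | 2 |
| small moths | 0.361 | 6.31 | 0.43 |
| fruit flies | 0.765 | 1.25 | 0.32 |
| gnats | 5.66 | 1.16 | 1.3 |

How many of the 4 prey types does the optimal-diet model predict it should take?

Profitabilities (E/h, J/s): gnats 4.88, mayflies 1.83, fruit flies 0.612, small moths 0.0572. Add prey in this order while the next type's profitability exceeds the intake rate on those already taken.
Rate on top 1: 2.934. mayflies: 1.83 < 2.934 → exclude; stop.
Optimal diet: gnats — 1 of 4 types.

1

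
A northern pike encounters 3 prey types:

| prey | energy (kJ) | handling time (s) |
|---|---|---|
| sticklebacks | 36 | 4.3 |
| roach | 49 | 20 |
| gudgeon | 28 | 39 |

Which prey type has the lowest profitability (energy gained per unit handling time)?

In descending order of E/h:
sticklebacks: 36/4.3 = 8.37 kJ/s
roach: 49/20 = 2.45 kJ/s
gudgeon: 28/39 = 0.718 kJ/s

gudgeon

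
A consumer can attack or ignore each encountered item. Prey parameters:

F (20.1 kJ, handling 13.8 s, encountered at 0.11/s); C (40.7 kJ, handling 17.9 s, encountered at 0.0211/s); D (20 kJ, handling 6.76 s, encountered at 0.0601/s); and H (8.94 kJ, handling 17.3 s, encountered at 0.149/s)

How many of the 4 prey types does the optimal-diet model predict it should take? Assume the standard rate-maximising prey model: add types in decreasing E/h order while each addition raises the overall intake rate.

Profitabilities (E/h, kJ/s): D 2.96, C 2.27, F 1.46, H 0.517. Add prey in this order while the next type's profitability exceeds the intake rate on those already taken.
Rate on top 1: 0.8547. C: 2.27 > 0.8547 → include.
Rate on top 2: 1.155. F: 1.46 > 1.155 → include.
Rate on top 3: 1.294. H: 0.517 < 1.294 → exclude; stop.
Optimal diet: D, C, F — 3 of 4 types.

3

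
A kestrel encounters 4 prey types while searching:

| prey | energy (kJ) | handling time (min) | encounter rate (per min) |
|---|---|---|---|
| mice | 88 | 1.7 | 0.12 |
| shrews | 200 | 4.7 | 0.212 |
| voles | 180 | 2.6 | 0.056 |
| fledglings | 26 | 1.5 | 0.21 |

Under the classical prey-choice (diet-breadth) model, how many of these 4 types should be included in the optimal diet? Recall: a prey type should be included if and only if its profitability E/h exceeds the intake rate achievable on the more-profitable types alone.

3

E/h in descending order: voles 69.2, mice 51.8, shrews 42.6, fledglings 17.3 kJ/min. The optimal diet is the largest prefix of this list for which every included type satisfies E_i/h_i > R on the types above it.
Rate on top 1: 8.799. mice: 51.8 > 8.799 → include.
Rate on top 2: 15.29. shrews: 42.6 > 15.29 → include.
Rate on top 3: 26.87. fledglings: 17.3 < 26.87 → exclude; stop.
Optimal diet: voles, mice, shrews — 3 of 4 types.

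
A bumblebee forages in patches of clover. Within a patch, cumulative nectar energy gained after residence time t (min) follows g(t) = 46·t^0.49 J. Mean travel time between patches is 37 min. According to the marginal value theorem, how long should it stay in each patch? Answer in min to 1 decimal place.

35.5 min

Maximise g(t)/(T+t): set derivative to zero → g'(t)(T+t) = g(t).
g'(t) = 0.49·46·t^-0.51. Setting 0.49·46·t^-0.51 = 46·t^0.49/(37+t) gives 0.49(37+t) = t, so 0.51·t = 0.49×37.
t* = 0.49×37/0.51 = 35.55 min.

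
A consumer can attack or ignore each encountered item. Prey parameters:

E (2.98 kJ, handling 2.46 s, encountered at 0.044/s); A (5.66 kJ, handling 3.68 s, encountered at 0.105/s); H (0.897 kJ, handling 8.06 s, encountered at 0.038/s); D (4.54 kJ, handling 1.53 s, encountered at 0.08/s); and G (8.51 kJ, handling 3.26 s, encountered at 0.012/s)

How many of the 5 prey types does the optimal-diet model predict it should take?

E/h in descending order: D 2.97, G 2.61, A 1.54, E 1.21, H 0.111 kJ/s. The optimal diet is the largest prefix of this list for which every included type satisfies E_i/h_i > R on the types above it.
Rate on top 1: 0.3236. G: 2.61 > 0.3236 → include.
Rate on top 2: 0.4006. A: 1.54 > 0.4006 → include.
Rate on top 3: 0.6845. E: 1.21 > 0.6845 → include.
Rate on top 4: 0.719. H: 0.111 < 0.719 → exclude; stop.
Optimal diet: D, G, A, E — 4 of 5 types.

4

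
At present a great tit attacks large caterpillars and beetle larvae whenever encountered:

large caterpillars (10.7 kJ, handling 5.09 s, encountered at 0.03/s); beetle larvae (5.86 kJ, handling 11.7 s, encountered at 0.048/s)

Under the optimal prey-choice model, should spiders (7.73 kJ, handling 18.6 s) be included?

Current rate: (0.03×10.7 + 0.048×5.86)/(1 + 0.03×5.09 + 0.048×11.7) = 0.3513 kJ/s.
Profitability of spiders: 7.73/18.6 = 0.4156 kJ/s.
Since 0.4156 > R, including spiders increases the long-run rate.

Yes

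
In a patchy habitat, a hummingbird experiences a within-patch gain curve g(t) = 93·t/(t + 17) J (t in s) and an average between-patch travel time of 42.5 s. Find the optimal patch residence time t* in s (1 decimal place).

Maximise g(t)/(T+t): set derivative to zero → g'(t)(T+t) = g(t).
g'(t) = 93·17/(t + 17)². Setting 93·17/(t+17)² = 93t/[(t+17)(42.5+t)] gives 17(42.5+t) = t(t+17), so t² = 17×42.5 = 722.5.
t* = √722.5 = 26.88 s.

26.9 s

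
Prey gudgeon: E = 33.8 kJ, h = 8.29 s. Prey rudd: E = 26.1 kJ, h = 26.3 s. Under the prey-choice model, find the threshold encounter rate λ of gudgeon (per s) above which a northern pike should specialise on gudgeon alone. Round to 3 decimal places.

0.039 per s

At the threshold, the rate on gudgeon alone equals the profitability of rudd: λ·33.8/(1 + λ·8.29) = 26.1/26.3 = 0.9924.
Rearranging, λ(33.8 − 0.9924×8.29) = 0.9924, so λ = 0.9924/25.57 = 0.03881 per s.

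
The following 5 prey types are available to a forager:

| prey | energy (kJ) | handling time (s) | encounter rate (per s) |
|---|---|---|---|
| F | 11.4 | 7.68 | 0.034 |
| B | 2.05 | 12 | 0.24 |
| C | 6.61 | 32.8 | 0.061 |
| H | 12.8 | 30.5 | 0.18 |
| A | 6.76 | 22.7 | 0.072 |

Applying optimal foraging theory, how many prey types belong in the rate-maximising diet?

Profitabilities (E/h, kJ/s): F 1.48, H 0.42, A 0.298, C 0.202, B 0.171. Add prey in this order while the next type's profitability exceeds the intake rate on those already taken.
Rate on top 1: 0.3073. H: 0.42 > 0.3073 → include.
Rate on top 2: 0.3987. A: 0.298 < 0.3987 → exclude; stop.
Optimal diet: F, H — 2 of 5 types.

2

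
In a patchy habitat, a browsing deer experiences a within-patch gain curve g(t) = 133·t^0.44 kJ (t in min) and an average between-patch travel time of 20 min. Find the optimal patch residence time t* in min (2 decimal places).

Maximise g(t)/(T+t): set derivative to zero → g'(t)(T+t) = g(t).
g'(t) = 0.44·133·t^-0.56. Setting 0.44·133·t^-0.56 = 133·t^0.44/(20+t) gives 0.44(20+t) = t, so 0.56·t = 0.44×20.
t* = 0.44×20/0.56 = 15.71 min.

15.71 min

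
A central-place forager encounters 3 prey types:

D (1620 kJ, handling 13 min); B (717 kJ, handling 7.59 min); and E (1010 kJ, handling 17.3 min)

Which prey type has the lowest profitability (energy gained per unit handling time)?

E

Profitability E/h (kJ/min): D = 1620/13 = 125, B = 717/7.59 = 94.5, E = 1010/17.3 = 58.4.
Ranked: D > B > E.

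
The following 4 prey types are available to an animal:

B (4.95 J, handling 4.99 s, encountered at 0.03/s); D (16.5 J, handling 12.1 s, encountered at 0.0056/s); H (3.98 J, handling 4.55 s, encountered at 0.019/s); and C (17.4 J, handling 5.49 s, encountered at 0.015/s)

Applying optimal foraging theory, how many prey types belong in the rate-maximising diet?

Rank by E/h (J/s): C 3.17, D 1.36, B 0.992, H 0.875. Include each in turn until the next type's E/h falls below the running intake rate.
Rate on top 1: 0.2411. D: 1.36 > 0.2411 → include.
Rate on top 2: 0.3073. B: 0.992 > 0.3073 → include.
Rate on top 3: 0.3861. H: 0.875 > 0.3861 → include.
Optimal diet: C, D, B, H — 4 of 4 types.

4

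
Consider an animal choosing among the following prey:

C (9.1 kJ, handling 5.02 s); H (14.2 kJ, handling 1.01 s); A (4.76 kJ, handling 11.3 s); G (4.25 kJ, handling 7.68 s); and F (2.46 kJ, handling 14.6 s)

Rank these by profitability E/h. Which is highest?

H

In descending order of E/h:
H: 14.2/1.01 = 14.1 kJ/s
C: 9.1/5.02 = 1.81 kJ/s
G: 4.25/7.68 = 0.553 kJ/s
A: 4.76/11.3 = 0.421 kJ/s
F: 2.46/14.6 = 0.168 kJ/s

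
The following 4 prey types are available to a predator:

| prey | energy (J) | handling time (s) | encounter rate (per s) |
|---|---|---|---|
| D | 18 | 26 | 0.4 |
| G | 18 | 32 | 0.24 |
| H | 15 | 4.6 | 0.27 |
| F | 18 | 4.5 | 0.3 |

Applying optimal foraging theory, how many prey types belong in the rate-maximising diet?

2

Rank by E/h (J/s): F 4, H 3.26, D 0.692, G 0.562. Include each in turn until the next type's E/h falls below the running intake rate.
Rate on top 1: 2.298. H: 3.26 > 2.298 → include.
Rate on top 2: 2.631. D: 0.692 < 2.631 → exclude; stop.
Optimal diet: F, H — 2 of 4 types.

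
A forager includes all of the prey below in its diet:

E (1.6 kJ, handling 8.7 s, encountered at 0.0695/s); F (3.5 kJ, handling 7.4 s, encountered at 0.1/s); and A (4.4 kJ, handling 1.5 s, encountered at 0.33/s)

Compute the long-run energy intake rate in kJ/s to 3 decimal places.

R = Σλ_iE_i / (1 + Σλ_ih_i)
Numerator: 0.0695×1.6 + 0.1×3.5 + 0.33×4.4 = 1.913
Denominator: 1 + 0.0695×8.7 + 0.1×7.4 + 0.33×1.5 = 2.84
R = 1.913/2.84 = 0.6737 kJ/s

0.674 kJ/s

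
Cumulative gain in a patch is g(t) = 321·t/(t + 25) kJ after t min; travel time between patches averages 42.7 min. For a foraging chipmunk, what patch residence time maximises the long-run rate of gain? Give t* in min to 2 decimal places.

32.67 min

Maximise g(t)/(T+t): set derivative to zero → g'(t)(T+t) = g(t).
g'(t) = 321·25/(t + 25)². Setting 321·25/(t+25)² = 321t/[(t+25)(42.7+t)] gives 25(42.7+t) = t(t+25), so t² = 25×42.7 = 1068.
t* = √1068 = 32.67 min.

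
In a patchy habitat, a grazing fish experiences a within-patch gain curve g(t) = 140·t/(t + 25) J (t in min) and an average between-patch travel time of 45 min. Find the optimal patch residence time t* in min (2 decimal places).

Maximise g(t)/(T+t): set derivative to zero → g'(t)(T+t) = g(t).
g'(t) = 140·25/(t + 25)². Setting 140·25/(t+25)² = 140t/[(t+25)(45+t)] gives 25(45+t) = t(t+25), so t² = 25×45 = 1125.
t* = √1125 = 33.54 min.

33.54 min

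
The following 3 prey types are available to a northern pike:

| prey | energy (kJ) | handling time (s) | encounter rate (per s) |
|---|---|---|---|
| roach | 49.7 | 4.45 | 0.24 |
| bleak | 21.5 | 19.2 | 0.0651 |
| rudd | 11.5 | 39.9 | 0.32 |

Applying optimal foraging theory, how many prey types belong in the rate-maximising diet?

1

Profitabilities (E/h, kJ/s): roach 11.2, bleak 1.12, rudd 0.288. Add prey in this order while the next type's profitability exceeds the intake rate on those already taken.
Rate on top 1: 5.768. bleak: 1.12 < 5.768 → exclude; stop.
Optimal diet: roach — 1 of 3 types.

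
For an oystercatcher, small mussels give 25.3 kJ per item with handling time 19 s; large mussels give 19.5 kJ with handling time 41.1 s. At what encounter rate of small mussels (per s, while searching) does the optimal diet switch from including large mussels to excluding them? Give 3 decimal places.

The zero-one rule: include large mussels iff E₂/h₂ > λE₁/(1+λh₁). Equality gives the switch point.
λE₁h₂ = E₂ + λE₂h₁ ⇒ λ = E₂/(E₁h₂ − E₂h₁) = 19.5/(1040 − 370.5) = 0.02913 per s.

0.029 per s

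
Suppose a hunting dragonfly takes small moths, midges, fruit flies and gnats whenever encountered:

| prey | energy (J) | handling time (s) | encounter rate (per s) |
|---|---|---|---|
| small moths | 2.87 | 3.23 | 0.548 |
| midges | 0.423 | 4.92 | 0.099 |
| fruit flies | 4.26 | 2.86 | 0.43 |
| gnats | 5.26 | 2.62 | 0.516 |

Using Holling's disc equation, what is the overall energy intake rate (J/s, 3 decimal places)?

1.055 J/s

R = (0.548×2.87 + 0.099×0.423 + 0.43×4.26 + 0.516×5.26) / (1 + 0.548×3.23 + 0.099×4.92 + 0.43×2.86 + 0.516×2.62) = 6.161/5.839 = 1.055 J/s.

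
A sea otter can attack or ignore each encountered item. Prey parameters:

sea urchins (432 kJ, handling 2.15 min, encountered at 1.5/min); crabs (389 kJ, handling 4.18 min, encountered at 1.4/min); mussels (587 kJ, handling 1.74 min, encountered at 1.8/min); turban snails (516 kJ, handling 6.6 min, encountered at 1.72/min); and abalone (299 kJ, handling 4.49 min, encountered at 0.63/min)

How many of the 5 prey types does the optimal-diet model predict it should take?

Profitabilities (E/h, kJ/min): mussels 337, sea urchins 201, crabs 93.1, turban snails 78.2, abalone 66.6. Add prey in this order while the next type's profitability exceeds the intake rate on those already taken.
Rate on top 1: 255.7. sea urchins: 201 < 255.7 → exclude; stop.
Optimal diet: mussels — 1 of 5 types.

1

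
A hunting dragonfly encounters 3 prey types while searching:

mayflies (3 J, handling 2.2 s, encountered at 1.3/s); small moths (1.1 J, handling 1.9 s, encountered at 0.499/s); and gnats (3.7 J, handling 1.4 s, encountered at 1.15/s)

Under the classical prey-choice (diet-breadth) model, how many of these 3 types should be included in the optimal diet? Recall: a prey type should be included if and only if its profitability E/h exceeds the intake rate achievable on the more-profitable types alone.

Rank by E/h (J/s): gnats 2.64, mayflies 1.36, small moths 0.579. Include each in turn until the next type's E/h falls below the running intake rate.
Rate on top 1: 1.63. mayflies: 1.36 < 1.63 → exclude; stop.
Optimal diet: gnats — 1 of 3 types.

1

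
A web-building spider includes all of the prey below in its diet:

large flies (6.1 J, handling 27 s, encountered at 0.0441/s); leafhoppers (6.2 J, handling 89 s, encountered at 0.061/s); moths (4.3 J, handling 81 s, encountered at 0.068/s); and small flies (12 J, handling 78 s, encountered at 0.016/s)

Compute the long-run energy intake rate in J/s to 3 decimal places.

R = (0.0441×6.1 + 0.061×6.2 + 0.068×4.3 + 0.016×12) / (1 + 0.0441×27 + 0.061×89 + 0.068×81 + 0.016×78) = 1.132/14.38 = 0.07872 J/s.

0.079 J/s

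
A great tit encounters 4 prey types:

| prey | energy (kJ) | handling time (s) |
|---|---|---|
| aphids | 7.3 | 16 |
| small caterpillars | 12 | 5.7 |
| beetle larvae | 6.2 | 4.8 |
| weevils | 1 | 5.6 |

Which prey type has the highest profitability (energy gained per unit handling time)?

In descending order of E/h:
small caterpillars: 12/5.7 = 2.11 kJ/s
beetle larvae: 6.2/4.8 = 1.29 kJ/s
aphids: 7.3/16 = 0.456 kJ/s
weevils: 1/5.6 = 0.179 kJ/s

small caterpillars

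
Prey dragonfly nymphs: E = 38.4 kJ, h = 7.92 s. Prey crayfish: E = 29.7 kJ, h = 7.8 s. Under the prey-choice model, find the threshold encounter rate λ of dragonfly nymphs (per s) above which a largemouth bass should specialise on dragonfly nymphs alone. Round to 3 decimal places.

0.462 per s

At the threshold, the rate on dragonfly nymphs alone equals the profitability of crayfish: λ·38.4/(1 + λ·7.92) = 29.7/7.8 = 3.808.
Rearranging, λ(38.4 − 3.808×7.92) = 3.808, so λ = 3.808/8.243 = 0.4619 per s.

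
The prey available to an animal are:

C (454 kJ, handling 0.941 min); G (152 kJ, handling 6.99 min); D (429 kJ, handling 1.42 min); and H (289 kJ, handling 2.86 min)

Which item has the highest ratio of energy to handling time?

C

In descending order of E/h:
C: 454/0.941 = 482 kJ/min
D: 429/1.42 = 302 kJ/min
H: 289/2.86 = 101 kJ/min
G: 152/6.99 = 21.7 kJ/min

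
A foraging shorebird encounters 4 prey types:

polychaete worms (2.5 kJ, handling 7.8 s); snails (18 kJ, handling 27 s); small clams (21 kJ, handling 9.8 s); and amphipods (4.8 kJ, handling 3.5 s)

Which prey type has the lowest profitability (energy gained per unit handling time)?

polychaete worms

Profitability E/h (kJ/s): polychaete worms = 2.5/7.8 = 0.321, snails = 18/27 = 0.667, small clams = 21/9.8 = 2.14, amphipods = 4.8/3.5 = 1.37.
Ranked: small clams > amphipods > snails > polychaete worms.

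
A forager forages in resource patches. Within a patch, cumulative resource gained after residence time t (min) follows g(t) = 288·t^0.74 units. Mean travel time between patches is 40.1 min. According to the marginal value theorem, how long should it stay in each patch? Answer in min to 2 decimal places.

Optimal t* satisfies g'(t*) = g(t*)/(T + t*).
g'(t) = 0.74·288·t^-0.26. Setting 0.74·288·t^-0.26 = 288·t^0.74/(40.1+t) gives 0.74(40.1+t) = t, so 0.26·t = 0.74×40.1.
t* = 0.74×40.1/0.26 = 114.1 min.

114.13 min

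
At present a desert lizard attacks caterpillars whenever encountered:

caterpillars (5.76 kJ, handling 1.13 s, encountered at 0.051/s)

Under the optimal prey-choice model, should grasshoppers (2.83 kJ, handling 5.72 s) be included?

Current rate: (0.051×5.76)/(1 + 0.051×1.13) = 0.2778 kJ/s.
grasshoppers: E/h = 2.83/5.72 = 0.4948 kJ/s.
Since 0.4948 > R, including grasshoppers increases the long-run rate.

Yes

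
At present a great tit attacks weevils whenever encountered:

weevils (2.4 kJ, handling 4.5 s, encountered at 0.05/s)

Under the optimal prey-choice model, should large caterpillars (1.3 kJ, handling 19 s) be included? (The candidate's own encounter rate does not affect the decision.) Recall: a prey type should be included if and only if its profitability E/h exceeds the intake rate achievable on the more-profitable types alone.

No

On weevils alone, R = ΣλE/(1+Σλh) = 0.12/1.225 = 0.09796 kJ/s.
large caterpillars: E/h = 1.3/19 = 0.06842 kJ/s.
Since 0.06842 < R, time spent handling large caterpillars is better spent searching.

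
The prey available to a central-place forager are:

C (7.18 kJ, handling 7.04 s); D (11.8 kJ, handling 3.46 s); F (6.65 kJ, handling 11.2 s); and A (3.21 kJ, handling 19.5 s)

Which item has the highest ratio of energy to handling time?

D

In descending order of E/h:
D: 11.8/3.46 = 3.41 kJ/s
C: 7.18/7.04 = 1.02 kJ/s
F: 6.65/11.2 = 0.594 kJ/s
A: 3.21/19.5 = 0.165 kJ/s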